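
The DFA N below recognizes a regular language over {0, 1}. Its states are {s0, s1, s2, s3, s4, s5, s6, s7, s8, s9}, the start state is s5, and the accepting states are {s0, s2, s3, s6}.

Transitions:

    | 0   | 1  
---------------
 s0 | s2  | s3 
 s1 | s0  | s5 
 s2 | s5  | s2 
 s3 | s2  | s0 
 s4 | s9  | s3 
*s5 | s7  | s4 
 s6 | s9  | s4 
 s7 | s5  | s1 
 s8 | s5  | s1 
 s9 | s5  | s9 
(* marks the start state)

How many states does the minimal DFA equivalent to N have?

First remove the unreachable states {s6,s8}; 8 states remain.
P0 = {s0,s2,s3} | {s1,s4,s5,s7,s9}.
On input 0, block {s0,s2,s3} splits into {s0,s3} and {s2}.
Split {s1,s4,s5,s7,s9} by δ(·,0) → {s4,s5,s7,s9} and {s1}.
Refine {s4,s5,s7,s9} on symbol 1: members go to different blocks, giving {s5,s9} and {s4} and {s7}.
Refine {s5,s9} on symbol 0: members go to different blocks, giving {s5} and {s9}.
Stable partition: {s0,s3} | {s5} | {s2} | {s1} | {s4} | {s7} | {s9} — 7 equivalence classes.

7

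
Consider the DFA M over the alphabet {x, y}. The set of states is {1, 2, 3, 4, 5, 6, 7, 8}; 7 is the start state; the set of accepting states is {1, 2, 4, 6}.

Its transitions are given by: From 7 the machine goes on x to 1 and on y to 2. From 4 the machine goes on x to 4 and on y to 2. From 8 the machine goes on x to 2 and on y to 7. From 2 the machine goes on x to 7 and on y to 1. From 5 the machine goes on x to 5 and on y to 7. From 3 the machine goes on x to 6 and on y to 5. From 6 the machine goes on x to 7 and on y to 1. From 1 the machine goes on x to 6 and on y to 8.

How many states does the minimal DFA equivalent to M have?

4

First remove the unreachable states {3,4,5}; 5 states remain.
Start with accepting vs non-accepting: {1,2,6} | {7,8}.
Refine {1,2,6} on symbol x: members go to different blocks, giving {2,6} and {1}.
Split {7,8} by δ(·,x) → {7} and {8}.
The partition is now stable with 4 blocks: {2,6} | {7} | {1} | {8}.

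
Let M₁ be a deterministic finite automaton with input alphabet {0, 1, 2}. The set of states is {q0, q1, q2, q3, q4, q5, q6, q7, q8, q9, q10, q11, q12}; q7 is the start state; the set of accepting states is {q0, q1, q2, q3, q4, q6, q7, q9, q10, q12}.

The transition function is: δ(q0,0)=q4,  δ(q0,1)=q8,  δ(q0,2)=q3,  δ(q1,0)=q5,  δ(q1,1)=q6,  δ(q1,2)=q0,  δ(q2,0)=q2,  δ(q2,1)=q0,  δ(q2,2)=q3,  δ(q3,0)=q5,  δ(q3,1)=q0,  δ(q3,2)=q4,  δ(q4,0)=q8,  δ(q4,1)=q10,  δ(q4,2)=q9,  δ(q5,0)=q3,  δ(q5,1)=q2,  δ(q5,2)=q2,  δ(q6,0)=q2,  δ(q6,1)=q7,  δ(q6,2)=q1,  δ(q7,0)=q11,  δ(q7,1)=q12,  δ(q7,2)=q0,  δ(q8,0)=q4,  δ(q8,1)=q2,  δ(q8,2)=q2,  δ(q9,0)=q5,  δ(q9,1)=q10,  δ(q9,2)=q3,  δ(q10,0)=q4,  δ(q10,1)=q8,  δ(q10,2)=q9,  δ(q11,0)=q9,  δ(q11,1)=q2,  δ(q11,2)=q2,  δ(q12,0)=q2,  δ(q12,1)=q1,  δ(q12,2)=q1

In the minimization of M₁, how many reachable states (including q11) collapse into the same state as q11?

3

All states are reachable from the start state.
Start with accepting vs non-accepting: {q0,q1,q2,q3,q4,q6,q7,q9,q10,q12} | {q5,q8,q11}.
On input 0, block {q0,q1,q2,q3,q4,q6,q7,q9,q10,q12} splits into {q0,q2,q6,q10,q12} and {q1,q3,q4,q7,q9}.
Refine {q0,q2,q6,q10,q12} on symbol 0: members go to different blocks, giving {q2,q6,q12} and {q0,q10}.
On input 1, block {q2,q6,q12} splits into {q6,q12} and {q2}.
Refine {q1,q3,q4,q7,q9} on symbol 1: members go to different blocks, giving {q3,q4,q9} and {q1,q7}.
No further refinement is possible. Final partition (6 blocks): {q6,q12} | {q5,q8,q11} | {q3,q4,q9} | {q0,q10} | {q2} | {q1,q7}.
The equivalence class containing q11 is {q5,q8,q11}, of size 3.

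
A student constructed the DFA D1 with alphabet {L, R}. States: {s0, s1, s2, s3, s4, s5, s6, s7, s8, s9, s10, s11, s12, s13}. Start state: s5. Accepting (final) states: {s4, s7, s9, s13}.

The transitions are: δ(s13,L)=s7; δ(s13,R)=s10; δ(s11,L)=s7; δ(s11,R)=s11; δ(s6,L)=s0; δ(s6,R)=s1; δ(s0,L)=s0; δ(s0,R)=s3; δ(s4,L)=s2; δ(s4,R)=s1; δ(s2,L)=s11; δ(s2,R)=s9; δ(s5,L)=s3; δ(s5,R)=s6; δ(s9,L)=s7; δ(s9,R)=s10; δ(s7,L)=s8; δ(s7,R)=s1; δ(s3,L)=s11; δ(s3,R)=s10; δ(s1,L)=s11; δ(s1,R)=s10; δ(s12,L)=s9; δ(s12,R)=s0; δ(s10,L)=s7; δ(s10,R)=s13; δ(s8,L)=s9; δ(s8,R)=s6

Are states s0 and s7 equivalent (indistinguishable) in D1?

Reachable states from the start: {s0,s1,s3,s5,s6,s7,s8,s9,s10,s11,s13}. Unreachable: {s2,s4,s12} — drop them.
P0 = {s7,s9,s13} | {s0,s1,s3,s5,s6,s8,s10,s11}.
Refine {s7,s9,s13} on symbol L: members go to different blocks, giving {s9,s13} and {s7}.
Split {s0,s1,s3,s5,s6,s8,s10,s11} by δ(·,L) → {s0,s1,s3,s5,s6} and {s10,s11} and {s8}.
On input L, block {s0,s1,s3,s5,s6} splits into {s0,s5,s6} and {s1,s3}.
On input L, block {s0,s5,s6} splits into {s0,s6} and {s5}.
Refine {s10,s11} on symbol R: members go to different blocks, giving {s10} and {s11}.
The partition is now stable with 8 blocks: {s9,s13} | {s0,s6} | {s7} | {s10} | {s8} | {s1,s3} | {s5} | {s11}.
s0 and s7 end up in different blocks, so they are distinguishable. For instance, the string 'ε' is accepted from only s7.

No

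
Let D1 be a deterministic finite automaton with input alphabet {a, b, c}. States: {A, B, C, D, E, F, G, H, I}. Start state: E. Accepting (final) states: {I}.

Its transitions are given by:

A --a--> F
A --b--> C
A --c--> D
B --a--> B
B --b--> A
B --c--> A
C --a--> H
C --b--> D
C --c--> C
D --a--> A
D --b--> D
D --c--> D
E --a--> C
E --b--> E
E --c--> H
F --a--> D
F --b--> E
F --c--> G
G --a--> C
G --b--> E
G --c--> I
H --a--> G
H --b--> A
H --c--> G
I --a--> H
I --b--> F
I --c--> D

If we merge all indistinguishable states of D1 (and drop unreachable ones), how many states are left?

8

States {B} cannot be reached from the start state, so discard them.
Initial partition by acceptance: {I} | {A,C,D,E,F,G,H}.
Refine {A,C,D,E,F,G,H} on symbol c: members go to different blocks, giving {A,C,D,E,F,H} and {G}.
Refine {A,C,D,E,F,H} on symbol a: members go to different blocks, giving {A,C,D,E,F} and {H}.
Split {A,C,D,E,F} by δ(·,a) → {A,D,E,F} and {C}.
Split {A,D,E,F} by δ(·,a) → {A,D,F} and {E}.
Refine {A,D,F} on symbol b: members go to different blocks, giving {A} and {D} and {F}.
Stable partition: {I} | {A} | {G} | {H} | {C} | {E} | {D} | {F} — 8 equivalence classes.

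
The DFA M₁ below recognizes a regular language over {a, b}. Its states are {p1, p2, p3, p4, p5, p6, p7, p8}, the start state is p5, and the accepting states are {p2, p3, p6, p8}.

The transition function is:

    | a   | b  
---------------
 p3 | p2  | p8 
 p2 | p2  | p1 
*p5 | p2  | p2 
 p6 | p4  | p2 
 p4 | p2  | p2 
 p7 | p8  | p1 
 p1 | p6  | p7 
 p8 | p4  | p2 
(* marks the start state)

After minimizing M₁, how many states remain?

Reachable states from the start: {p1,p2,p4,p5,p6,p7,p8}. Unreachable: {p3} — drop them.
P0 = {p2,p6,p8} | {p1,p4,p5,p7}.
Split {p2,p6,p8} by δ(·,a) → {p6,p8} and {p2}.
Refine {p1,p4,p5,p7} on symbol a: members go to different blocks, giving {p1,p7} and {p4,p5}.
The partition is now stable with 4 blocks: {p6,p8} | {p1,p7} | {p2} | {p4,p5}.

4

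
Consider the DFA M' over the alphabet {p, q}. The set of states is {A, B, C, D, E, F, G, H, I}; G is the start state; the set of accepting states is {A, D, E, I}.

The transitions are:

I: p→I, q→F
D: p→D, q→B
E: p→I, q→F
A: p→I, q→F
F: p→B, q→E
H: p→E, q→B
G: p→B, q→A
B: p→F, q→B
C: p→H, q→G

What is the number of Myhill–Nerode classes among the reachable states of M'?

3

States {C,D,H} cannot be reached from the start state, so discard them.
P0 = {A,E,I} | {B,F,G}.
Split {B,F,G} by δ(·,q) → {F,G} and {B}.
Stable partition: {A,E,I} | {F,G} | {B} — 3 equivalence classes.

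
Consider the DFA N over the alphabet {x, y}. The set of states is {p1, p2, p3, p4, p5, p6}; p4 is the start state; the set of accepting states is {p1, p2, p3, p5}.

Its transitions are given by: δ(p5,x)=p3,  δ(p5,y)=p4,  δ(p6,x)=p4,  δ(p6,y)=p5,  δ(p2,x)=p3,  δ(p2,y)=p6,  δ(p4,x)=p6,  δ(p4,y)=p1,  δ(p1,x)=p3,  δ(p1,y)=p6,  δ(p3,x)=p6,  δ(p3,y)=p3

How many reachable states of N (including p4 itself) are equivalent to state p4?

2

States {p2} cannot be reached from the start state, so discard them.
Start with accepting vs non-accepting: {p1,p3,p5} | {p4,p6}.
On input x, block {p1,p3,p5} splits into {p1,p5} and {p3}.
No further refinement is possible. Final partition (3 blocks): {p1,p5} | {p4,p6} | {p3}.
The equivalence class containing p4 is {p4,p6}, of size 2.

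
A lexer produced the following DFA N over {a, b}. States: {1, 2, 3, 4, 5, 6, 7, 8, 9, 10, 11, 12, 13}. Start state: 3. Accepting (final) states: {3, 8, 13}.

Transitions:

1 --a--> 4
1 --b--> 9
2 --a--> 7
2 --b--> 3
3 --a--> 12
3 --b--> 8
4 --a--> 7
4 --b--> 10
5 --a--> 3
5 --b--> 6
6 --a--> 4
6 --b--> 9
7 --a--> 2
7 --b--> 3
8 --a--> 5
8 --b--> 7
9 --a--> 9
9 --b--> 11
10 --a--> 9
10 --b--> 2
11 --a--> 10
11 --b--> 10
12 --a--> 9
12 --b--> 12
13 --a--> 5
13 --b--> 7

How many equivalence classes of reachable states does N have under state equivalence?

10

Reachable states from the start: {2,3,4,5,6,7,8,9,10,11,12}. Unreachable: {1,13} — drop them.
P0 = {3,8} | {2,4,5,6,7,9,10,11,12}.
Split {3,8} by δ(·,b) → {3} and {8}.
On input a, block {2,4,5,6,7,9,10,11,12} splits into {2,4,6,7,9,10,11,12} and {5}.
On input b, block {2,4,6,7,9,10,11,12} splits into {4,6,9,10,11,12} and {2,7}.
On input a, block {4,6,9,10,11,12} splits into {6,9,10,11,12} and {4}.
On input a, block {6,9,10,11,12} splits into {9,10,11,12} and {6}.
Refine {9,10,11,12} on symbol b: members go to different blocks, giving {9,11,12} and {10}.
On input a, block {9,11,12} splits into {9,12} and {11}.
On input b, block {9,12} splits into {9} and {12}.
Stable partition: {3} | {9} | {8} | {5} | {2,7} | {4} | {6} | {10} | {11} | {12} — 10 equivalence classes.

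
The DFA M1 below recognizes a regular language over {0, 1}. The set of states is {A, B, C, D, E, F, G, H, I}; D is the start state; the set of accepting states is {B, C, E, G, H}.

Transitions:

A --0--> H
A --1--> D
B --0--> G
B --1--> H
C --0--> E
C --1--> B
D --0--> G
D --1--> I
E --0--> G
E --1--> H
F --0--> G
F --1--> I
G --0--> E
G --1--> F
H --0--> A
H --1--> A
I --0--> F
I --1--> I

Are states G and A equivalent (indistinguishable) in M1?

States {B,C} cannot be reached from the start state, so discard them.
P0 = {E,G,H} | {A,D,F,I}.
Refine {E,G,H} on symbol 0: members go to different blocks, giving {E,G} and {H}.
Split {E,G} by δ(·,1) → {E} and {G}.
Refine {A,D,F,I} on symbol 0: members go to different blocks, giving {D,F} and {A} and {I}.
No further refinement is possible. Final partition (6 blocks): {E} | {D,F} | {H} | {G} | {A} | {I}.
G and A end up in different blocks, so they are distinguishable. For instance, the string 'ε' is accepted from only G.

No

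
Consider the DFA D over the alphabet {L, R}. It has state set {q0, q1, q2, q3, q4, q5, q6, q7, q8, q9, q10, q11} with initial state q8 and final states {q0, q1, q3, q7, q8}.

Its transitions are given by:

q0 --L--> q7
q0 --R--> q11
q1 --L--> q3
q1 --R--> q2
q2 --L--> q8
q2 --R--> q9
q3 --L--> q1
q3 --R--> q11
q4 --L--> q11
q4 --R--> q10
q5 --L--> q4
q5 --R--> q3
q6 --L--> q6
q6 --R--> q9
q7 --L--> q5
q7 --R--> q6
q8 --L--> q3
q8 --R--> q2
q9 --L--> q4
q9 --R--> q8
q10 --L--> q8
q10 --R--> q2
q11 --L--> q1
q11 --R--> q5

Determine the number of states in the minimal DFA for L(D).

First remove the unreachable states {q0,q6,q7}; 9 states remain.
Start with accepting vs non-accepting: {q1,q3,q8} | {q2,q4,q5,q9,q10,q11}.
Split {q2,q4,q5,q9,q10,q11} by δ(·,L) → {q2,q10,q11} and {q4,q5,q9}.
On input R, block {q2,q10,q11} splits into {q2,q11} and {q10}.
On input L, block {q4,q5,q9} splits into {q5,q9} and {q4}.
The partition is now stable with 5 blocks: {q1,q3,q8} | {q2,q11} | {q5,q9} | {q10} | {q4}.

5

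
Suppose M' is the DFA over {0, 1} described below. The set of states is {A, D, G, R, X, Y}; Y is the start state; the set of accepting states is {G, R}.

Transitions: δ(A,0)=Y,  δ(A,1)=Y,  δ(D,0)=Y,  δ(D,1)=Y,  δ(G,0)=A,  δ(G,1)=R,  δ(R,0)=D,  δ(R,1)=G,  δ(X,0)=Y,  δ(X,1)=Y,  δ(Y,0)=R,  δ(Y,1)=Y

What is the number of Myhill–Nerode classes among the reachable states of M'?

Reachable states from the start: {A,D,G,R,Y}. Unreachable: {X} — drop them.
Start with accepting vs non-accepting: {G,R} | {A,D,Y}.
On input 0, block {A,D,Y} splits into {A,D} and {Y}.
The partition is now stable with 3 blocks: {G,R} | {A,D} | {Y}.

3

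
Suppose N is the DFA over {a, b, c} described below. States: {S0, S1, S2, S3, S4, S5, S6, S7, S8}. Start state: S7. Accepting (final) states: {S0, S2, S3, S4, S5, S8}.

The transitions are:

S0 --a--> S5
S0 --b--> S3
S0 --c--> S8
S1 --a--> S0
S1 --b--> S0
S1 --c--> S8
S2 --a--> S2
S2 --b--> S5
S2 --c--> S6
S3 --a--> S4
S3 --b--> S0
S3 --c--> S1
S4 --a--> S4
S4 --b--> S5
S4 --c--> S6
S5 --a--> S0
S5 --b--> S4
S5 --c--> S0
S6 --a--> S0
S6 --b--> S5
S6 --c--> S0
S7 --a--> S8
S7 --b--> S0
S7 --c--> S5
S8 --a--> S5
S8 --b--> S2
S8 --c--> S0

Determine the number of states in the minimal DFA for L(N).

3

All states are reachable from the start state.
Initial partition by acceptance: {S0,S2,S3,S4,S5,S8} | {S1,S6,S7}.
Refine {S0,S2,S3,S4,S5,S8} on symbol c: members go to different blocks, giving {S0,S5,S8} and {S2,S3,S4}.
Stable partition: {S0,S5,S8} | {S1,S6,S7} | {S2,S3,S4} — 3 equivalence classes.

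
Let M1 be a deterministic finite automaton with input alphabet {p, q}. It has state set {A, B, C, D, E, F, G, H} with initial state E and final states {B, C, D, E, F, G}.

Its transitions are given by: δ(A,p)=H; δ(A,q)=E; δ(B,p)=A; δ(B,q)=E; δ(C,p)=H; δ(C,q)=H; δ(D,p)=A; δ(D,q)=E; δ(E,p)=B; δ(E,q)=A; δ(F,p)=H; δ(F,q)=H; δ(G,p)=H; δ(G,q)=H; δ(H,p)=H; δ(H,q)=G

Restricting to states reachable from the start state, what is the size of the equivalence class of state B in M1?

States {C,D,F} cannot be reached from the start state, so discard them.
Initial partition by acceptance: {B,E,G} | {A,H}.
On input p, block {B,E,G} splits into {B,G} and {E}.
Split {B,G} by δ(·,q) → {B} and {G}.
Refine {A,H} on symbol q: members go to different blocks, giving {A} and {H}.
The partition is now stable with 5 blocks: {B} | {A} | {E} | {G} | {H}.
State B belongs to the block {B}, which has 1 states.

1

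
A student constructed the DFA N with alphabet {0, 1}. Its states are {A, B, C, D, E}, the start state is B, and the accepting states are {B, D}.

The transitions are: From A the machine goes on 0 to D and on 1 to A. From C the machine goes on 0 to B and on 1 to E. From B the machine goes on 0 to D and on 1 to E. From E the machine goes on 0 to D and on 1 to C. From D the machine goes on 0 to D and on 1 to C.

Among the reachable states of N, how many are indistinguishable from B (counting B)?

First remove the unreachable states {A}; 4 states remain.
Initial partition by acceptance: {B,D} | {C,E}.
Stable partition: {B,D} | {C,E} — 2 equivalence classes.
State B belongs to the block {B,D}, which has 2 states.

2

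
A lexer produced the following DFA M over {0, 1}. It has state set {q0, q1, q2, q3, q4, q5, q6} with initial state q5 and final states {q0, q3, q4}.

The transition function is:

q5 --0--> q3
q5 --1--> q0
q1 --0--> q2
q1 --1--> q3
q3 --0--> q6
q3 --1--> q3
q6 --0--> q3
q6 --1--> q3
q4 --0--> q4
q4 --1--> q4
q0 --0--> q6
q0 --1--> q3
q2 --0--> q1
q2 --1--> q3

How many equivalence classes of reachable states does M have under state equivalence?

2

States {q1,q2,q4} cannot be reached from the start state, so discard them.
Start with accepting vs non-accepting: {q0,q3} | {q5,q6}.
No further refinement is possible. Final partition (2 blocks): {q0,q3} | {q5,q6}.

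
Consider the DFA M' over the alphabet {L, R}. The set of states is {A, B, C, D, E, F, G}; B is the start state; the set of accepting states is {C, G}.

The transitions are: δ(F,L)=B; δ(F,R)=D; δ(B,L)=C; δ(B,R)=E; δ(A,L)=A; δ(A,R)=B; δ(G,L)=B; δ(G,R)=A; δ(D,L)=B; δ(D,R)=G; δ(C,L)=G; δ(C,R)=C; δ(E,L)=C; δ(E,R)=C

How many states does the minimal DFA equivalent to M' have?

5

First remove the unreachable states {D,F}; 5 states remain.
Initial partition by acceptance: {C,G} | {A,B,E}.
On input L, block {C,G} splits into {C} and {G}.
Split {A,B,E} by δ(·,L) → {B,E} and {A}.
On input R, block {B,E} splits into {B} and {E}.
The partition is now stable with 5 blocks: {C} | {B} | {G} | {A} | {E}.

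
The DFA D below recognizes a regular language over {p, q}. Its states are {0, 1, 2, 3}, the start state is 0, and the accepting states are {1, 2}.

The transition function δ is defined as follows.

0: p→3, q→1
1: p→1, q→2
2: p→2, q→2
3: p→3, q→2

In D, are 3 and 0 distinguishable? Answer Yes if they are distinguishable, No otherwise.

No

Every state is reachable, so we keep all 4.
Initial partition by acceptance: {1,2} | {0,3}.
Stable partition: {1,2} | {0,3} — 2 equivalence classes.
3 and 0 lie in the same block of the stable partition, so they are equivalent — no string distinguishes them.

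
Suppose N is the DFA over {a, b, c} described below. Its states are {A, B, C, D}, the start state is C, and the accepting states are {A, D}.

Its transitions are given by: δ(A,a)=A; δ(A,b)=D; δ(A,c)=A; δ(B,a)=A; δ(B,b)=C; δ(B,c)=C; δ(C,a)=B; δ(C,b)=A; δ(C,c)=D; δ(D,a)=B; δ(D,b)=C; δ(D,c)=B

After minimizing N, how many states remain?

Initial partition by acceptance: {A,D} | {B,C}.
Split {A,D} by δ(·,a) → {A} and {D}.
Split {B,C} by δ(·,a) → {B} and {C}.
The partition is now stable with 4 blocks: {A} | {B} | {D} | {C}.

4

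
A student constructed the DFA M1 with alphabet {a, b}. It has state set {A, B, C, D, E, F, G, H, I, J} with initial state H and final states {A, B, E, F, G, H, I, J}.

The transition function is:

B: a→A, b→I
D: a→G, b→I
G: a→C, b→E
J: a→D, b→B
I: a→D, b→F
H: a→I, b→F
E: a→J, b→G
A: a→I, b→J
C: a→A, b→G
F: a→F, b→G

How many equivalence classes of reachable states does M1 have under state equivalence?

10

Start with accepting vs non-accepting: {A,B,E,F,G,H,I,J} | {C,D}.
Split {A,B,E,F,G,H,I,J} by δ(·,a) → {A,B,E,F,H} and {G,I,J}.
Refine {A,B,E,F,H} on symbol a: members go to different blocks, giving {A,E,H} and {B,F}.
Split {A,E,H} by δ(·,b) → {A,E} and {H}.
Refine {C,D} on symbol a: members go to different blocks, giving {C} and {D}.
On input a, block {G,I,J} splits into {I,J} and {G}.
On input b, block {A,E} splits into {A} and {E}.
Split {B,F} by δ(·,a) → {B} and {F}.
Split {I,J} by δ(·,b) → {I} and {J}.
The partition is now stable with 10 blocks: {A} | {C} | {I} | {B} | {H} | {D} | {G} | {E} | {F} | {J}.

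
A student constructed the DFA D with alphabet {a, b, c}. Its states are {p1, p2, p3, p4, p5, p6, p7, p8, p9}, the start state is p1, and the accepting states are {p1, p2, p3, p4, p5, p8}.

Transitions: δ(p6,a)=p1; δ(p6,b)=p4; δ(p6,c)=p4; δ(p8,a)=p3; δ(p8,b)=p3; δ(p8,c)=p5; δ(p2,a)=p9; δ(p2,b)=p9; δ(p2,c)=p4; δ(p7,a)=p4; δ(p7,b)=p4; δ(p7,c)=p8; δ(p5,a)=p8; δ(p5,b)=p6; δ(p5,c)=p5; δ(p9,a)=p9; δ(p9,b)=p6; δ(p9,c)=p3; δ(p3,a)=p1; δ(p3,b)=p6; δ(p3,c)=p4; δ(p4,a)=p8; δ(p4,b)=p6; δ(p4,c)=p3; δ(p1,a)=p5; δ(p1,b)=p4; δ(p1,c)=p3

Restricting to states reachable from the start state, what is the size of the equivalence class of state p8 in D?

States {p2,p7,p9} cannot be reached from the start state, so discard them.
P0 = {p1,p3,p4,p5,p8} | {p6}.
Refine {p1,p3,p4,p5,p8} on symbol b: members go to different blocks, giving {p3,p4,p5} and {p1,p8}.
No further refinement is possible. Final partition (3 blocks): {p3,p4,p5} | {p6} | {p1,p8}.
State p8 belongs to the block {p1,p8}, which has 2 states.

2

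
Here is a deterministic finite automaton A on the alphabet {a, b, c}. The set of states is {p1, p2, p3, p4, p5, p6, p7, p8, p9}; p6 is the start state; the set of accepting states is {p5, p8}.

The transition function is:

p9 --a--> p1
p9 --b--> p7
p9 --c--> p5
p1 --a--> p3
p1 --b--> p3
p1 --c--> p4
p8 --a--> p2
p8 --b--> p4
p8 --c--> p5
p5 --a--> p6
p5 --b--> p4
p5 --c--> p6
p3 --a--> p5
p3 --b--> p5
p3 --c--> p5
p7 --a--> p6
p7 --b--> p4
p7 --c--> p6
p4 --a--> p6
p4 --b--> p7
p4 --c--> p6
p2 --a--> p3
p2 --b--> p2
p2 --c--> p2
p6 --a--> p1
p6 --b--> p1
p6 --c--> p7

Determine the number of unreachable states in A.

3

No path from p6 leads to p2, p8, p9; the other 6 states are all reachable.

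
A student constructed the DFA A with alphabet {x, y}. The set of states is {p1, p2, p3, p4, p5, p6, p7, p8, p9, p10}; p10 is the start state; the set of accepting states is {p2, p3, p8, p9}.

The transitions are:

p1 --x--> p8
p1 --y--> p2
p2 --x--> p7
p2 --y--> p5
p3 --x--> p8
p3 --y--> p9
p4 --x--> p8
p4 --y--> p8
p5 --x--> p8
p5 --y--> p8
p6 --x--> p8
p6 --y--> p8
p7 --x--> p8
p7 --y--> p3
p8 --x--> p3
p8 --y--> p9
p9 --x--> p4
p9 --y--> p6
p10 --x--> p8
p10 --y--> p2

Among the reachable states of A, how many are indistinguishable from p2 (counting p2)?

Reachable states from the start: {p2,p3,p4,p5,p6,p7,p8,p9,p10}. Unreachable: {p1} — drop them.
Start with accepting vs non-accepting: {p2,p3,p8,p9} | {p4,p5,p6,p7,p10}.
On input x, block {p2,p3,p8,p9} splits into {p2,p9} and {p3,p8}.
On input y, block {p4,p5,p6,p7,p10} splits into {p4,p5,p6,p7} and {p10}.
No further refinement is possible. Final partition (4 blocks): {p2,p9} | {p4,p5,p6,p7} | {p3,p8} | {p10}.
State p2 belongs to the block {p2,p9}, which has 2 states.

2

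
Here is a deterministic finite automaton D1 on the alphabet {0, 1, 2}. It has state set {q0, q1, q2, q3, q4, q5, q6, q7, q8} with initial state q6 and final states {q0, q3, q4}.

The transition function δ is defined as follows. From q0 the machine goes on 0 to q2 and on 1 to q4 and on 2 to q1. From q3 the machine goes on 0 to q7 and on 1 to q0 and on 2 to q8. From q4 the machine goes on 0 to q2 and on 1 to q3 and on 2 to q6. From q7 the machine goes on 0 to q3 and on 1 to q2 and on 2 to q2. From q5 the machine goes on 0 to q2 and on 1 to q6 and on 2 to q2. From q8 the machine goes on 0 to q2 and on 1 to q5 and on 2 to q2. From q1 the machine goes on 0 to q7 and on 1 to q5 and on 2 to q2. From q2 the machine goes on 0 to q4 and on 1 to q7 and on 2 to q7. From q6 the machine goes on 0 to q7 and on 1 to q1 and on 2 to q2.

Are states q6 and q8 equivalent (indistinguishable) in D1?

All states are reachable from the start state.
P0 = {q0,q3,q4} | {q1,q2,q5,q6,q7,q8}.
Split {q1,q2,q5,q6,q7,q8} by δ(·,0) → {q1,q5,q6,q8} and {q2,q7}.
Stable partition: {q0,q3,q4} | {q1,q5,q6,q8} | {q2,q7} — 3 equivalence classes.
q6 and q8 lie in the same block of the stable partition, so they are equivalent — no string distinguishes them.

Yes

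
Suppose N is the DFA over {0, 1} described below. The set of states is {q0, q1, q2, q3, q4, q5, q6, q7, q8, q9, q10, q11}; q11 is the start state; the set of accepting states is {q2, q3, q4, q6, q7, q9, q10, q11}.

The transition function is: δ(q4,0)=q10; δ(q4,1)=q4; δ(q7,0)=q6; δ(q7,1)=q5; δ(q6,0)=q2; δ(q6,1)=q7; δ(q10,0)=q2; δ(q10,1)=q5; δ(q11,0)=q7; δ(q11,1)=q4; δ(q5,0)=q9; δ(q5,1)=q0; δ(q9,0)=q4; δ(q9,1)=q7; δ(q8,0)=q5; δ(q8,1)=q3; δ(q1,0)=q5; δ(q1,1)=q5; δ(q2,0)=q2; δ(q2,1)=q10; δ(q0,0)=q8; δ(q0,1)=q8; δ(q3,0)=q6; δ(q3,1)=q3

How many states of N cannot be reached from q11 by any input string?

1

BFS from q11 reaches {q0, q2, q3, q4, q5, q6, q7, q8, q9, q10, q11}; the 1 state(s) q1 are never visited.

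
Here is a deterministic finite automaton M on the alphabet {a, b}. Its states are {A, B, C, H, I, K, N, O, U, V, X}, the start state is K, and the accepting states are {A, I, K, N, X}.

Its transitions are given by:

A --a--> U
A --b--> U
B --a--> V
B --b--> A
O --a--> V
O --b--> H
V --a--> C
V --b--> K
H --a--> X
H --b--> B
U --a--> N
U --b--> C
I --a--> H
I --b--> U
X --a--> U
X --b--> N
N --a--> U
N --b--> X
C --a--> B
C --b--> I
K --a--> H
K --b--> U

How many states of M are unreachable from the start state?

1

No path from K leads to O; the other 10 states are all reachable.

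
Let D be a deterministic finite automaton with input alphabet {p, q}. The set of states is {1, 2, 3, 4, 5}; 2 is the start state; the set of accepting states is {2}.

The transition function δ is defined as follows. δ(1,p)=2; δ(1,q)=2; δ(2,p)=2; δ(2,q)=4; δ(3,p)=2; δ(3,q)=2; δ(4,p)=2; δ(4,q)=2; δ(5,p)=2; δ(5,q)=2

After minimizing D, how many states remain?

2

Reachable states from the start: {2,4}. Unreachable: {1,3,5} — drop them.
Initial partition by acceptance: {2} | {4}.
The partition is now stable with 2 blocks: {2} | {4}.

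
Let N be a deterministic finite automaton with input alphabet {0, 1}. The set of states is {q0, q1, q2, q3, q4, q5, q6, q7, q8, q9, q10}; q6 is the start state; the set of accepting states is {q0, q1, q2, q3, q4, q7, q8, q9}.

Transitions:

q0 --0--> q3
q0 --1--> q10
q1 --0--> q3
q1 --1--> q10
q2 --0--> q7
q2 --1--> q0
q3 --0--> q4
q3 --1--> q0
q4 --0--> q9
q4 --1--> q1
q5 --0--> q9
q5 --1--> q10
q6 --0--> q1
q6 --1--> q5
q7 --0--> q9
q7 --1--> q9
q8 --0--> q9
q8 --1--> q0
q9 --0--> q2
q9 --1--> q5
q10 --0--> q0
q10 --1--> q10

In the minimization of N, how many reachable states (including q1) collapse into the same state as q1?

First remove the unreachable states {q8}; 10 states remain.
P0 = {q0,q1,q2,q3,q4,q7,q9} | {q5,q6,q10}.
Refine {q0,q1,q2,q3,q4,q7,q9} on symbol 1: members go to different blocks, giving {q2,q3,q4,q7} and {q0,q1,q9}.
On input 0, block {q2,q3,q4,q7} splits into {q2,q3} and {q4,q7}.
No further refinement is possible. Final partition (4 blocks): {q2,q3} | {q5,q6,q10} | {q0,q1,q9} | {q4,q7}.
The equivalence class containing q1 is {q0,q1,q9}, of size 3.

3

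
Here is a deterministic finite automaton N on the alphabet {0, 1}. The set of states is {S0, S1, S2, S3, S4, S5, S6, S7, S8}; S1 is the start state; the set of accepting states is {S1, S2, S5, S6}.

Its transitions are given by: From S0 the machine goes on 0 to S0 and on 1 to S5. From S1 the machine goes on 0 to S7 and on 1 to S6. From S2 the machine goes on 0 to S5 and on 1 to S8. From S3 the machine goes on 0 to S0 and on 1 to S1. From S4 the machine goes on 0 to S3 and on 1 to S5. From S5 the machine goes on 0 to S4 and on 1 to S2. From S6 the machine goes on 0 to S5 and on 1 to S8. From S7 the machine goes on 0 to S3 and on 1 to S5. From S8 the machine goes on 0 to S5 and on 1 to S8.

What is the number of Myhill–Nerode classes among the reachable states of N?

P0 = {S1,S2,S5,S6} | {S0,S3,S4,S7,S8}.
Refine {S1,S2,S5,S6} on symbol 0: members go to different blocks, giving {S1,S5} and {S2,S6}.
Refine {S0,S3,S4,S7,S8} on symbol 0: members go to different blocks, giving {S0,S3,S4,S7} and {S8}.
The partition is now stable with 4 blocks: {S1,S5} | {S0,S3,S4,S7} | {S2,S6} | {S8}.

4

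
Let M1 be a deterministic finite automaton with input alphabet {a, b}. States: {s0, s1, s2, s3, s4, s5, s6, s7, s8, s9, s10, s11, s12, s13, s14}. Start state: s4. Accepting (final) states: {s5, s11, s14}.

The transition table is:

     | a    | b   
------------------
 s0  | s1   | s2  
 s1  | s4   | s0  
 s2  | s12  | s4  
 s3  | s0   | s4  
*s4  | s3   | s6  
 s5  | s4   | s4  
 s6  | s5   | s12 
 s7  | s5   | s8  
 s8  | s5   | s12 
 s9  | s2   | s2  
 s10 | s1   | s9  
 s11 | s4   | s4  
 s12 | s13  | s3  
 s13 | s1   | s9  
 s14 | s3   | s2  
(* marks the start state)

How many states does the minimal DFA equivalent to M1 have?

10

States {s7,s8,s10,s11,s14} cannot be reached from the start state, so discard them.
P0 = {s5} | {s0,s1,s2,s3,s4,s6,s9,s12,s13}.
Split {s0,s1,s2,s3,s4,s6,s9,s12,s13} by δ(·,a) → {s0,s1,s2,s3,s4,s9,s12,s13} and {s6}.
Split {s0,s1,s2,s3,s4,s9,s12,s13} by δ(·,b) → {s0,s1,s2,s3,s9,s12,s13} and {s4}.
Refine {s0,s1,s2,s3,s9,s12,s13} on symbol a: members go to different blocks, giving {s0,s2,s3,s9,s12,s13} and {s1}.
Split {s0,s2,s3,s9,s12,s13} by δ(·,a) → {s2,s3,s9,s12} and {s0,s13}.
Refine {s2,s3,s9,s12} on symbol a: members go to different blocks, giving {s2,s9} and {s3,s12}.
Split {s2,s9} by δ(·,a) → {s2} and {s9}.
Split {s0,s13} by δ(·,b) → {s0} and {s13}.
Split {s3,s12} by δ(·,a) → {s3} and {s12}.
Stable partition: {s5} | {s2} | {s6} | {s4} | {s1} | {s0} | {s3} | {s9} | {s13} | {s12} — 10 equivalence classes.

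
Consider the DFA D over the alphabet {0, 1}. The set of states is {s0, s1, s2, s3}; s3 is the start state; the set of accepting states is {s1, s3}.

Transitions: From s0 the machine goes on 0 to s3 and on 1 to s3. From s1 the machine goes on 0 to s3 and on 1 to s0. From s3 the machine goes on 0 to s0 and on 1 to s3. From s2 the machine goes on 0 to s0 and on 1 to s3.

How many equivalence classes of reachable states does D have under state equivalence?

2

First remove the unreachable states {s1,s2}; 2 states remain.
Initial partition by acceptance: {s3} | {s0}.
Stable partition: {s3} | {s0} — 2 equivalence classes.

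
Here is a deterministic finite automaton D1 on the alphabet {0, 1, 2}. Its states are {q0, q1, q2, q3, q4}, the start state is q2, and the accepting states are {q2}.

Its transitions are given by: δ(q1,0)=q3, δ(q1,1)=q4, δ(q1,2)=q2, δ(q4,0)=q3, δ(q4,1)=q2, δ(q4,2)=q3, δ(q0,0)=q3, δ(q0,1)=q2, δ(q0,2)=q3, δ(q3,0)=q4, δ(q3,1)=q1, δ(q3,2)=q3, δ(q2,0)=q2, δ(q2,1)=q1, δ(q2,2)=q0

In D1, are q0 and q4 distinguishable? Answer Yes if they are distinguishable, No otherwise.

Initial partition by acceptance: {q2} | {q0,q1,q3,q4}.
On input 1, block {q0,q1,q3,q4} splits into {q0,q4} and {q1,q3}.
Refine {q1,q3} on symbol 0: members go to different blocks, giving {q1} and {q3}.
The partition is now stable with 4 blocks: {q2} | {q0,q4} | {q1} | {q3}.
q0 and q4 lie in the same block of the stable partition, so they are equivalent — no string distinguishes them.

No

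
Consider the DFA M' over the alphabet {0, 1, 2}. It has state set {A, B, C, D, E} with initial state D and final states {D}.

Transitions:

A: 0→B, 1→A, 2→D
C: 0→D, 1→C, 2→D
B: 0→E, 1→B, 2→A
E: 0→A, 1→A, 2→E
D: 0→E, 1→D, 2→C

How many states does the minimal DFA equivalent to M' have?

All states are reachable from the start state.
Start with accepting vs non-accepting: {D} | {A,B,C,E}.
Split {A,B,C,E} by δ(·,0) → {A,B,E} and {C}.
On input 2, block {A,B,E} splits into {B,E} and {A}.
Split {B,E} by δ(·,0) → {B} and {E}.
No further refinement is possible. Final partition (5 blocks): {D} | {B} | {C} | {A} | {E}.

5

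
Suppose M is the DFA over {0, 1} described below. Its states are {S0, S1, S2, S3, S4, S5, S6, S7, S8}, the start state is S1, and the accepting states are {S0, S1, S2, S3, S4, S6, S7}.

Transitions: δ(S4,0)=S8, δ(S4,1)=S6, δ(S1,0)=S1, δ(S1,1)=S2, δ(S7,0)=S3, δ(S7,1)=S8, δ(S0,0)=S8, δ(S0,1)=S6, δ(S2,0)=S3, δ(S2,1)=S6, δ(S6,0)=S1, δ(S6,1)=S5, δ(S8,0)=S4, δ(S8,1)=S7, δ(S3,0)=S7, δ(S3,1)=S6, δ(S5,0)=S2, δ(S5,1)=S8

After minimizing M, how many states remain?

8

Reachable states from the start: {S1,S2,S3,S4,S5,S6,S7,S8}. Unreachable: {S0} — drop them.
Initial partition by acceptance: {S1,S2,S3,S4,S6,S7} | {S5,S8}.
On input 0, block {S1,S2,S3,S4,S6,S7} splits into {S1,S2,S3,S6,S7} and {S4}.
On input 1, block {S1,S2,S3,S6,S7} splits into {S1,S2,S3} and {S6,S7}.
Refine {S1,S2,S3} on symbol 0: members go to different blocks, giving {S1,S2} and {S3}.
Refine {S1,S2} on symbol 0: members go to different blocks, giving {S1} and {S2}.
Split {S5,S8} by δ(·,0) → {S5} and {S8}.
On input 0, block {S6,S7} splits into {S6} and {S7}.
Stable partition: {S1} | {S5} | {S4} | {S6} | {S3} | {S2} | {S8} | {S7} — 8 equivalence classes.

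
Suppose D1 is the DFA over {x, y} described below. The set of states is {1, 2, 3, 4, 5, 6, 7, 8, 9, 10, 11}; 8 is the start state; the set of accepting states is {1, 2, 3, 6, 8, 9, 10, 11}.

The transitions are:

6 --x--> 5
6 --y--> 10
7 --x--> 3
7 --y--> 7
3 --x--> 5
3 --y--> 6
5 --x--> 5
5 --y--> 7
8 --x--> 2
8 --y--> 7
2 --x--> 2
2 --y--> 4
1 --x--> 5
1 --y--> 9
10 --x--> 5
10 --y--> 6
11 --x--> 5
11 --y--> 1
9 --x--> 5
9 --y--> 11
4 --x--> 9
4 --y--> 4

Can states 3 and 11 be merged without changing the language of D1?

Initial partition by acceptance: {1,2,3,6,8,9,10,11} | {4,5,7}.
Split {1,2,3,6,8,9,10,11} by δ(·,x) → {1,3,6,9,10,11} and {2,8}.
Refine {4,5,7} on symbol x: members go to different blocks, giving {4,7} and {5}.
Stable partition: {1,3,6,9,10,11} | {4,7} | {2,8} | {5} — 4 equivalence classes.
3 and 11 lie in the same block of the stable partition, so they are equivalent — no string distinguishes them.

Yes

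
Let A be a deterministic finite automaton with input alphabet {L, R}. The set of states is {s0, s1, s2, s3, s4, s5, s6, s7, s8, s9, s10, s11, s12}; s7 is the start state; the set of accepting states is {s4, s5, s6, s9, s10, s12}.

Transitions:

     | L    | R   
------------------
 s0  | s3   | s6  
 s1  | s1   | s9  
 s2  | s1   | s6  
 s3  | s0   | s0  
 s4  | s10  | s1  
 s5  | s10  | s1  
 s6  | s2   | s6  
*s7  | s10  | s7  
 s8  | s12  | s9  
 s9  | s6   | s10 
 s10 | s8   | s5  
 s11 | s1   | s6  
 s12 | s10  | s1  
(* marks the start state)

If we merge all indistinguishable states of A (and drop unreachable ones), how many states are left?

8

First remove the unreachable states {s0,s3,s4,s11}; 9 states remain.
Start with accepting vs non-accepting: {s5,s6,s9,s10,s12} | {s1,s2,s7,s8}.
Split {s5,s6,s9,s10,s12} by δ(·,L) → {s5,s9,s12} and {s6,s10}.
Split {s5,s9,s12} by δ(·,R) → {s5,s12} and {s9}.
Refine {s1,s2,s7,s8} on symbol L: members go to different blocks, giving {s1,s2} and {s7} and {s8}.
Split {s1,s2} by δ(·,R) → {s1} and {s2}.
Split {s6,s10} by δ(·,L) → {s6} and {s10}.
The partition is now stable with 8 blocks: {s5,s12} | {s1} | {s6} | {s9} | {s7} | {s8} | {s2} | {s10}.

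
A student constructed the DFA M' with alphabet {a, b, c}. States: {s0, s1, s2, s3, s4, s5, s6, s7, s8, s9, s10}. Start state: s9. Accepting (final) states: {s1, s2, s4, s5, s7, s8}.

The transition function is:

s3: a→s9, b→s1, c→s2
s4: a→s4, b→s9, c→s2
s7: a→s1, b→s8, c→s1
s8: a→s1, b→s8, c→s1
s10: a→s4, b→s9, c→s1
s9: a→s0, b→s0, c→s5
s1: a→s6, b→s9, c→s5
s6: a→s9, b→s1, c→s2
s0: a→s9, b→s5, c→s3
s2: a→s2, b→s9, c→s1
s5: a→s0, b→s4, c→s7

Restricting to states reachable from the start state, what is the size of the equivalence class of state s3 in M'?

2

First remove the unreachable states {s10}; 10 states remain.
P0 = {s1,s2,s4,s5,s7,s8} | {s0,s3,s6,s9}.
Split {s1,s2,s4,s5,s7,s8} by δ(·,a) → {s2,s4,s7,s8} and {s1,s5}.
Refine {s2,s4,s7,s8} on symbol a: members go to different blocks, giving {s2,s4} and {s7,s8}.
Split {s2,s4} by δ(·,c) → {s2} and {s4}.
Split {s0,s3,s6,s9} by δ(·,b) → {s0,s3,s6} and {s9}.
Refine {s0,s3,s6} on symbol c: members go to different blocks, giving {s3,s6} and {s0}.
On input a, block {s1,s5} splits into {s1} and {s5}.
No further refinement is possible. Final partition (8 blocks): {s2} | {s3,s6} | {s1} | {s7,s8} | {s4} | {s9} | {s0} | {s5}.
State s3 belongs to the block {s3,s6}, which has 2 states.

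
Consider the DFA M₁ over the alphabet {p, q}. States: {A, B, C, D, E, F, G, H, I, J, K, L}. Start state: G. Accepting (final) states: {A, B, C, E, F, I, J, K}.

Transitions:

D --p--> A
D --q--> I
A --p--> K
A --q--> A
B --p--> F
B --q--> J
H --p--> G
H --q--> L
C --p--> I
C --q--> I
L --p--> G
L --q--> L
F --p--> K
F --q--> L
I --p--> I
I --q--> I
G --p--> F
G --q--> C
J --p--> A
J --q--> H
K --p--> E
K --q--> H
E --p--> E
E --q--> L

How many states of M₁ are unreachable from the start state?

4

Starting at G and following transitions, the reachable set is {C, E, F, G, H, I, K, L}. That leaves A, B, D, J unreachable — 4 in total.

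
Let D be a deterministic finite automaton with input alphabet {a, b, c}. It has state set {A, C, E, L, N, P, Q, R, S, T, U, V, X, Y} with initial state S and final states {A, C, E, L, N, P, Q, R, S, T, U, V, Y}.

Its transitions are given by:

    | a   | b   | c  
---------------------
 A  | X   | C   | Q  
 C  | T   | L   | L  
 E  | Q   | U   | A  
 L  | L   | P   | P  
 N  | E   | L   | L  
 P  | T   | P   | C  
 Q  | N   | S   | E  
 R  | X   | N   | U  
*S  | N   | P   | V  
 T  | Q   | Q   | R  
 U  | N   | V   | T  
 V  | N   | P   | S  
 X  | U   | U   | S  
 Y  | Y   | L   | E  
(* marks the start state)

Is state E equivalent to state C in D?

Reachable states from the start: {A,C,E,L,N,P,Q,R,S,T,U,V,X}. Unreachable: {Y} — drop them.
Initial partition by acceptance: {A,C,E,L,N,P,Q,R,S,T,U,V} | {X}.
Refine {A,C,E,L,N,P,Q,R,S,T,U,V} on symbol a: members go to different blocks, giving {C,E,L,N,P,Q,S,T,U,V} and {A,R}.
Refine {C,E,L,N,P,Q,S,T,U,V} on symbol c: members go to different blocks, giving {C,L,N,P,Q,S,U,V} and {E,T}.
Refine {C,L,N,P,Q,S,U,V} on symbol a: members go to different blocks, giving {L,Q,S,U,V} and {C,N,P}.
Split {L,Q,S,U,V} by δ(·,a) → {Q,S,U,V} and {L}.
On input b, block {Q,S,U,V} splits into {S,V} and {Q,U}.
On input b, block {C,N,P} splits into {C,N} and {P}.
Stable partition: {S,V} | {X} | {A,R} | {E,T} | {C,N} | {L} | {Q,U} | {P} — 8 equivalence classes.
E and C end up in different blocks, so they are distinguishable. For instance, the string 'ca' is accepted from only C.

No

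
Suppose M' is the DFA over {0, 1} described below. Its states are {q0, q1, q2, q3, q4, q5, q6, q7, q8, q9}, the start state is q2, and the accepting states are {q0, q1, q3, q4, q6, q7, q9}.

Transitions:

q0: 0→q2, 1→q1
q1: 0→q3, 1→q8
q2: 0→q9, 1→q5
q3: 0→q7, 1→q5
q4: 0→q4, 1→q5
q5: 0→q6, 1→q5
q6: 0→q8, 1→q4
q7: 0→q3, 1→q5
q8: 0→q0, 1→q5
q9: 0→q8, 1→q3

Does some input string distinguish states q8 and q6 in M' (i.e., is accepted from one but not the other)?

Yes

All states are reachable from the start state.
Start with accepting vs non-accepting: {q0,q1,q3,q4,q6,q7,q9} | {q2,q5,q8}.
Split {q0,q1,q3,q4,q6,q7,q9} by δ(·,0) → {q1,q3,q4,q7} and {q0,q6,q9}.
No further refinement is possible. Final partition (3 blocks): {q1,q3,q4,q7} | {q2,q5,q8} | {q0,q6,q9}.
q8 and q6 end up in different blocks, so they are distinguishable. For instance, the string 'ε' is accepted from only q6.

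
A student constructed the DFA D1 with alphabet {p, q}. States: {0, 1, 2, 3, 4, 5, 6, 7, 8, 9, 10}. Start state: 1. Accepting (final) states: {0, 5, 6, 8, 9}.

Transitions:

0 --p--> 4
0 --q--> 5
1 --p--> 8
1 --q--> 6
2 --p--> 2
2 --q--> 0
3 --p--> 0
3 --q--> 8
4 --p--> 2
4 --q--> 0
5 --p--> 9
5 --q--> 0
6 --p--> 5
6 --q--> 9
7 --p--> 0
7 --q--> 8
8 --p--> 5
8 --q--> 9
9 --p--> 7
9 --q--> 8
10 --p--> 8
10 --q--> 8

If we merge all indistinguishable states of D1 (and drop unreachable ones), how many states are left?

7

States {3,10} cannot be reached from the start state, so discard them.
Initial partition by acceptance: {0,5,6,8,9} | {1,2,4,7}.
Refine {0,5,6,8,9} on symbol p: members go to different blocks, giving {5,6,8} and {0,9}.
On input p, block {5,6,8} splits into {6,8} and {5}.
On input p, block {1,2,4,7} splits into {2,4} and {1} and {7}.
Split {0,9} by δ(·,p) → {0} and {9}.
The partition is now stable with 7 blocks: {6,8} | {2,4} | {0} | {5} | {1} | {7} | {9}.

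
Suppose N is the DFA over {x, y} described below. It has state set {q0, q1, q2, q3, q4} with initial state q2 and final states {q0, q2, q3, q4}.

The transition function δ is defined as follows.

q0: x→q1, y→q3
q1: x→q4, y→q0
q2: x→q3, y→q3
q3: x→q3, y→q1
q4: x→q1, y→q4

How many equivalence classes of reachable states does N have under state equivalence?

5

All states are reachable from the start state.
Initial partition by acceptance: {q0,q2,q3,q4} | {q1}.
On input x, block {q0,q2,q3,q4} splits into {q0,q4} and {q2,q3}.
Refine {q0,q4} on symbol y: members go to different blocks, giving {q0} and {q4}.
On input y, block {q2,q3} splits into {q2} and {q3}.
Stable partition: {q0} | {q1} | {q2} | {q4} | {q3} — 5 equivalence classes.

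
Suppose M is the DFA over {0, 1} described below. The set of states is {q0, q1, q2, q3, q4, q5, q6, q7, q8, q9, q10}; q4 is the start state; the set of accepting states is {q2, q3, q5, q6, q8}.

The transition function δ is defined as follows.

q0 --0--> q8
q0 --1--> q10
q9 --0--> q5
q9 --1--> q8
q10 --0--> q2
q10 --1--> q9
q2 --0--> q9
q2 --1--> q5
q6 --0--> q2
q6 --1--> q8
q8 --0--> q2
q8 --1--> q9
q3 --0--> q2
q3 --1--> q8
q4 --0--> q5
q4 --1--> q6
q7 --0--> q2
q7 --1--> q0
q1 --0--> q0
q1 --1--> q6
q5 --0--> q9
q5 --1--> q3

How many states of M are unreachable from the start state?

4

BFS from q4 reaches {q2, q3, q4, q5, q6, q8, q9}; the 4 state(s) q0, q1, q7, q10 are never visited.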